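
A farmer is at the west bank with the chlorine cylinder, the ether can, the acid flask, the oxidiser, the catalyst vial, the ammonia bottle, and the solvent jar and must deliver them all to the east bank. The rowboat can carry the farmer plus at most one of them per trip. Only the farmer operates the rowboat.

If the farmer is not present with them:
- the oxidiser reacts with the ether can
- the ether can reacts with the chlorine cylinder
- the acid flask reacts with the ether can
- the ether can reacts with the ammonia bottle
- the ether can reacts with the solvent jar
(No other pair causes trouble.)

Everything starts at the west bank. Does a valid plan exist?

Following every safe sequence of crossings from the start, the most of the 7 that can be at the east bank as the rowboat arrives there on crossings 1, 3, 5 is 1, 2, 3 respectively; the best ever achieved is 3 of 7.
From crossing 7 on, no configuration arises that was not already reachable earlier: only 26 distinct safe configurations (who is on which side, and where the rowboat is) can ever be reached, none of them has everyone across, and every continuation just revisits them. So no valid plan exists.

No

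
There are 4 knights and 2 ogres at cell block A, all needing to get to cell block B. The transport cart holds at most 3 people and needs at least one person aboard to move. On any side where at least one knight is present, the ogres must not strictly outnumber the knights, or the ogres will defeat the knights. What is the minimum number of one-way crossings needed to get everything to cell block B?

Counting alone: each trip to cell block B takes at most 3 across and each return brings at least 1 back, so after t trips out (and t−1 returns) at most 3t − (t−1) of the 6 are across; that first reaches 6 at t = 3, so at least 5 crossings are needed.
The plan below uses exactly 5 crossings, so it is optimal:
1. 2 ogres → cell block B.  (cell block A: 4K 0O; cell block B: 0K 2O)
2. 1 ogre ← cell block A.  (cell block A: 4K 1O; cell block B: 0K 1O)
3. 2 knights and 1 ogre → cell block B.  (cell block A: 2K 0O; cell block B: 2K 2O)
4. 1 ogre ← cell block A.  (cell block A: 2K 1O; cell block B: 2K 1O)
5. 2 knights and 1 ogre → cell block B.  (cell block A: 0K 0O; cell block B: 4K 2O)

5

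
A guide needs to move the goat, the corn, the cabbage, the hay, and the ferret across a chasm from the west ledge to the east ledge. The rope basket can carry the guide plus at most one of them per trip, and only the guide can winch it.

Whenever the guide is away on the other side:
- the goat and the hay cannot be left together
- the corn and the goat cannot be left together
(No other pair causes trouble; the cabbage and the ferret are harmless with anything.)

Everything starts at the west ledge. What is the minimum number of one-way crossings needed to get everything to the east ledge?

Counting alone: the guide can take at most 1 across per trip to the east ledge, so moving all 5 needs at least 5 loaded trips out, with a return between consecutive ones — at least 9 crossings.
The safety rule pushes this higher. Following every safe sequence of crossings, the most of the 5 that can be at the east ledge as the rope basket arrives there on crossing 9 is 4 — never all 5.
So no plan with fewer than 11 crossings exists, and this one achieves 11:
1. Guide goes to the east ledge with the goat.
2. Guide goes back to the west ledge alone.
3. Guide goes to the east ledge with the corn.
4. Guide goes back to the west ledge with the goat.
5. Guide goes to the east ledge with the hay.
6. Guide goes back to the west ledge alone.
7. Guide goes to the east ledge with the cabbage.
8. Guide goes back to the west ledge alone.
9. Guide goes to the east ledge with the ferret.
10. Guide goes back to the west ledge alone.
11. Guide goes to the east ledge with the goat.

11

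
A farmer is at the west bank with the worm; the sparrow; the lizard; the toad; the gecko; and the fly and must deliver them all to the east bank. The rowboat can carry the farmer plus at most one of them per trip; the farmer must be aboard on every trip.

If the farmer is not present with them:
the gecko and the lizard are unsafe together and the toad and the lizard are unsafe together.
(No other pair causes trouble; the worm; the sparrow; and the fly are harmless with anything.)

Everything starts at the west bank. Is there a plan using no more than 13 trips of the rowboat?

Yes

Yes — this plan uses 13 crossings (≤ 13):
1. Farmer goes to the east bank with the lizard.  [the west bank: the fly, the gecko, the sparrow, the toad, the worm | the east bank: the lizard]
2. Farmer goes back to the west bank alone.  [the west bank: the fly, the gecko, the sparrow, the toad, the worm | the east bank: the lizard]
3. Farmer goes to the east bank with the worm.  [the west bank: the fly, the gecko, the sparrow, the toad | the east bank: the lizard, the worm]
4. Farmer goes back to the west bank alone.  [the west bank: the fly, the gecko, the sparrow, the toad | the east bank: the lizard, the worm]
5. Farmer goes to the east bank with the sparrow.  [the west bank: the fly, the gecko, the toad | the east bank: the lizard, the sparrow, the worm]
6. Farmer goes back to the west bank alone.  [the west bank: the fly, the gecko, the toad | the east bank: the lizard, the sparrow, the worm]
7. Farmer goes to the east bank with the toad.  [the west bank: the fly, the gecko | the east bank: the lizard, the sparrow, the toad, the worm]
8. Farmer goes back to the west bank with the lizard.  [the west bank: the fly, the gecko, the lizard | the east bank: the sparrow, the toad, the worm]
9. Farmer goes to the east bank with the gecko.  [the west bank: the fly, the lizard | the east bank: the gecko, the sparrow, the toad, the worm]
10. Farmer goes back to the west bank alone.  [the west bank: the fly, the lizard | the east bank: the gecko, the sparrow, the toad, the worm]
11. Farmer goes to the east bank with the fly.  [the west bank: the lizard | the east bank: the fly, the gecko, the sparrow, the toad, the worm]
12. Farmer goes back to the west bank alone.  [the west bank: the lizard | the east bank: the fly, the gecko, the sparrow, the toad, the worm]
13. Farmer goes to the east bank with the lizard.  [the west bank: — | the east bank: the fly, the gecko, the lizard, the sparrow, the toad, the worm]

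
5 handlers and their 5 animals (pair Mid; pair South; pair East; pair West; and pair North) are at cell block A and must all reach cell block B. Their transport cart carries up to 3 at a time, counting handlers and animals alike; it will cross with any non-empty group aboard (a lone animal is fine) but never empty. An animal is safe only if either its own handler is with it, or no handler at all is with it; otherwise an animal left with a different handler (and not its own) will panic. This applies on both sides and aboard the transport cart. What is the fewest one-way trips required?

Counting alone: each trip to cell block B takes at most 3 across and each return brings at least 1 back, so after t trips out (and t−1 returns) at most 3t − (t−1) of the 10 are across; that first reaches 10 at t = 5, so at least 9 crossings are needed.
The safety rule pushes this higher. Following every safe sequence of crossings, the most of the 10 that can be at cell block B as the transport cart arrives there on crossing 9 is 9 — never all 10.
So no plan with fewer than 11 crossings exists, and this one achieves 11:
1. animal Mid and handler Mid cross → cell block B.
2. handler Mid crosses ← cell block A.
3. animal East, animal South, and animal West cross → cell block B.
4. animal Mid crosses ← cell block A.
5. handler East, handler South, and handler West cross → cell block B.
6. animal South and handler South cross ← cell block A.
7. handler Mid, handler North, and handler South cross → cell block B.
8. animal East crosses ← cell block A.
9. animal Mid and animal South cross → cell block B.
10. animal Mid crosses ← cell block A.
11. animal East, animal Mid, and animal North cross → cell block B.

11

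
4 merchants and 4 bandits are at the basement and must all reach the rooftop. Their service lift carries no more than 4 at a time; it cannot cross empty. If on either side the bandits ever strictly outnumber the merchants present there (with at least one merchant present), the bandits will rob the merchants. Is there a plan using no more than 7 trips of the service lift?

Yes

Yes — this plan uses 5 crossings (≤ 7):
1. 2 bandits → the rooftop.  (the basement: 4M 2B; the rooftop: 0M 2B)
2. 1 bandit ← the basement.  (the basement: 4M 3B; the rooftop: 0M 1B)
3. 4 merchants → the rooftop.  (the basement: 0M 3B; the rooftop: 4M 1B)
4. 1 bandit ← the basement.  (the basement: 0M 4B; the rooftop: 4M 0B)
5. 4 bandits → the rooftop.  (the basement: 0M 0B; the rooftop: 4M 4B)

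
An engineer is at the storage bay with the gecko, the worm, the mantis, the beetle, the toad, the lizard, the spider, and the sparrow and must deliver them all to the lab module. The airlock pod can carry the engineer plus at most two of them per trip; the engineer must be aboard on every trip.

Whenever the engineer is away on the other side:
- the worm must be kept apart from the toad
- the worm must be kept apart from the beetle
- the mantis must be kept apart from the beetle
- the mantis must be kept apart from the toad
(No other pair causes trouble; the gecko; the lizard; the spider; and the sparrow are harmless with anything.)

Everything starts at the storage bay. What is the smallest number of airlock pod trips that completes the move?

7

Counting alone: the engineer can take at most 2 across per trip to the lab module, so moving all 8 needs at least 4 loaded trips out, with a return between consecutive ones — at least 7 crossings.
The plan below uses exactly 7 crossings, so it is optimal:
1. Engineer goes to the lab module with the mantis and the worm.  [the storage bay: the beetle, the gecko, the lizard, the sparrow, the spider, the toad | the lab module: the mantis, the worm]
2. Engineer goes back to the storage bay alone.  [the storage bay: the beetle, the gecko, the lizard, the sparrow, the spider, the toad | the lab module: the mantis, the worm]
3. Engineer goes to the lab module with the gecko and the lizard.  [the storage bay: the beetle, the sparrow, the spider, the toad | the lab module: the gecko, the lizard, the mantis, the worm]
4. Engineer goes back to the storage bay alone.  [the storage bay: the beetle, the sparrow, the spider, the toad | the lab module: the gecko, the lizard, the mantis, the worm]
5. Engineer goes to the lab module with the sparrow and the spider.  [the storage bay: the beetle, the toad | the lab module: the gecko, the lizard, the mantis, the sparrow, the spider, the worm]
6. Engineer goes back to the storage bay alone.  [the storage bay: the beetle, the toad | the lab module: the gecko, the lizard, the mantis, the sparrow, the spider, the worm]
7. Engineer goes to the lab module with the beetle and the toad.  [the storage bay: — | the lab module: the beetle, the gecko, the lizard, the mantis, the sparrow, the spider, the toad, the worm]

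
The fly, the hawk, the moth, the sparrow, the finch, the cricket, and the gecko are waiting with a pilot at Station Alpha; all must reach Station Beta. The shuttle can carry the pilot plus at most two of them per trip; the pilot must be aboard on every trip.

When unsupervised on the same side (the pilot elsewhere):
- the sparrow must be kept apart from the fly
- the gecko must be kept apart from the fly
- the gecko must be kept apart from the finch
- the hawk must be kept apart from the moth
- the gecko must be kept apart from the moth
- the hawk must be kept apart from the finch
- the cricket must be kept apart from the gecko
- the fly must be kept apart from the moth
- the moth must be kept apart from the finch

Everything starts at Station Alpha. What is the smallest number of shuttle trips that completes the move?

impossible

Whatever the first load, the items left behind include a forbidden pair without the pilot. No opening move is safe, so no plan exists.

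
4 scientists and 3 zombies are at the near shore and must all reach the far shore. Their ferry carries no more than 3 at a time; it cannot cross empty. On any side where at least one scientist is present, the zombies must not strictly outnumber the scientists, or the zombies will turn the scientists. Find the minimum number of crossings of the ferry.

Counting alone: each trip to the far shore takes at most 3 across and each return brings at least 1 back, so after t trips out (and t−1 returns) at most 3t − (t−1) of the 7 are across; that first reaches 7 at t = 3, so at least 5 crossings are needed.
The plan below uses exactly 5 crossings, so it is optimal:
1. 3 zombies → the far shore.  (the near shore: 4S 0Z; the far shore: 0S 3Z)
2. 1 zombie ← the near shore.  (the near shore: 4S 1Z; the far shore: 0S 2Z)
3. 3 scientists → the far shore.  (the near shore: 1S 1Z; the far shore: 3S 2Z)
4. 1 scientist ← the near shore.  (the near shore: 2S 1Z; the far shore: 2S 2Z)
5. 2 scientists and 1 zombie → the far shore.  (the near shore: 0S 0Z; the far shore: 4S 3Z)

5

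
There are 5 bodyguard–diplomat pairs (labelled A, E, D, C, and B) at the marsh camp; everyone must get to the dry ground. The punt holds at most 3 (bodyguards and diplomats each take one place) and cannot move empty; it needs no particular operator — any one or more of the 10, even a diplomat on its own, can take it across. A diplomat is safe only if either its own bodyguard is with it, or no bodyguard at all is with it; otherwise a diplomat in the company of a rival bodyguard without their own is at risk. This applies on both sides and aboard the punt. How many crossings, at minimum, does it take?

Counting alone: each trip to the dry ground takes at most 3 across and each return brings at least 1 back, so after t trips out (and t−1 returns) at most 3t − (t−1) of the 10 are across; that first reaches 10 at t = 5, so at least 9 crossings are needed.
The safety rule pushes this higher. Following every safe sequence of crossings, the most of the 10 that can be at the dry ground as the punt arrives there on crossing 9 is 9 — never all 10.
So no plan with fewer than 11 crossings exists, and this one achieves 11:
1. bodyguard A and diplomat A cross → the dry ground.
2. bodyguard A crosses ← the marsh camp.
3. diplomat C, diplomat D, and diplomat E cross → the dry ground.
4. diplomat A crosses ← the marsh camp.
5. bodyguard C, bodyguard D, and bodyguard E cross → the dry ground.
6. bodyguard E and diplomat E cross ← the marsh camp.
7. bodyguard A, bodyguard B, and bodyguard E cross → the dry ground.
8. diplomat D crosses ← the marsh camp.
9. diplomat A and diplomat E cross → the dry ground.
10. diplomat A crosses ← the marsh camp.
11. diplomat A, diplomat B, and diplomat D cross → the dry ground.

11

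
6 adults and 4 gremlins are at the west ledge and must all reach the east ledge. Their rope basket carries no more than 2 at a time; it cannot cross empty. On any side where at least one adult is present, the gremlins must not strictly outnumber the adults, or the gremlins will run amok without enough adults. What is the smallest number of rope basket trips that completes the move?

17

Counting alone: each trip to the east ledge takes at most 2 across and each return brings at least 1 back, so after t trips out (and t−1 returns) at most 2t − (t−1) of the 10 are across; that first reaches 10 at t = 9, so at least 17 crossings are needed.
The plan below uses exactly 17 crossings, so it is optimal:
1. 2 gremlins → the east ledge.  (the west ledge: 6A 2G; the east ledge: 0A 2G)
2. 1 gremlin ← the west ledge.  (the west ledge: 6A 3G; the east ledge: 0A 1G)
3. 2 gremlins → the east ledge.  (the west ledge: 6A 1G; the east ledge: 0A 3G)
4. 1 gremlin ← the west ledge.  (the west ledge: 6A 2G; the east ledge: 0A 2G)
5. 2 adults → the east ledge.  (the west ledge: 4A 2G; the east ledge: 2A 2G)
6. 1 gremlin ← the west ledge.  (the west ledge: 4A 3G; the east ledge: 2A 1G)
7. 1 adult and 1 gremlin → the east ledge.  (the west ledge: 3A 2G; the east ledge: 3A 2G)
8. 1 gremlin ← the west ledge.  (the west ledge: 3A 3G; the east ledge: 3A 1G)
9. 2 gremlins → the east ledge.  (the west ledge: 3A 1G; the east ledge: 3A 3G)
10. 1 gremlin ← the west ledge.  (the west ledge: 3A 2G; the east ledge: 3A 2G)
11. 1 adult and 1 gremlin → the east ledge.  (the west ledge: 2A 1G; the east ledge: 4A 3G)
12. 1 gremlin ← the west ledge.  (the west ledge: 2A 2G; the east ledge: 4A 2G)
13. 2 gremlins → the east ledge.  (the west ledge: 2A 0G; the east ledge: 4A 4G)
14. 1 gremlin ← the west ledge.  (the west ledge: 2A 1G; the east ledge: 4A 3G)
15. 1 adult and 1 gremlin → the east ledge.  (the west ledge: 1A 0G; the east ledge: 5A 4G)
16. 1 gremlin ← the west ledge.  (the west ledge: 1A 1G; the east ledge: 5A 3G)
17. 1 adult and 1 gremlin → the east ledge.  (the west ledge: 0A 0G; the east ledge: 6A 4G)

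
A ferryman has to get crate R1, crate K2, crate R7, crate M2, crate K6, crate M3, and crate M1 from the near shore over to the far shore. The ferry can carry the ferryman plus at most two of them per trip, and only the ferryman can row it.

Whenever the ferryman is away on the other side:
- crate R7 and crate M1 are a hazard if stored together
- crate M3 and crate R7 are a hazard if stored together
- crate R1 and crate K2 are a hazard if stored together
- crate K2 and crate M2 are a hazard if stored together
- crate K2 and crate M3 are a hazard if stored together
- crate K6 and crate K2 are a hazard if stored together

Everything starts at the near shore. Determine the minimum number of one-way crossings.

Counting alone: the ferryman can take at most 2 across per trip to the far shore, so moving all 7 needs at least 4 loaded trips out, with a return between consecutive ones — at least 7 crossings.
The safety rule pushes this higher. Following every safe sequence of crossings, the most of the 7 that can be at the far shore as the ferry arrives there on crossing 7 is 6 — never all 7.
So no plan with fewer than 9 crossings exists, and this one achieves 9:
1. Ferryman goes to the far shore with crate K2 and crate R7.  [the near shore: crate K6, crate M1, crate M2, crate M3, crate R1 | the far shore: crate K2, crate R7]
2. Ferryman goes back to the near shore alone.  [the near shore: crate K6, crate M1, crate M2, crate M3, crate R1 | the far shore: crate K2, crate R7]
3. Ferryman goes to the far shore with crate M1.  [the near shore: crate K6, crate M2, crate M3, crate R1 | the far shore: crate K2, crate M1, crate R7]
4. Ferryman goes back to the near shore with crate R7.  [the near shore: crate K6, crate M2, crate M3, crate R1, crate R7 | the far shore: crate K2, crate M1]
5. Ferryman goes to the far shore with crate M3 and crate R1.  [the near shore: crate K6, crate M2, crate R7 | the far shore: crate K2, crate M1, crate M3, crate R1]
6. Ferryman goes back to the near shore with crate K2.  [the near shore: crate K2, crate K6, crate M2, crate R7 | the far shore: crate M1, crate M3, crate R1]
7. Ferryman goes to the far shore with crate K6 and crate M2.  [the near shore: crate K2, crate R7 | the far shore: crate K6, crate M1, crate M2, crate M3, crate R1]
8. Ferryman goes back to the near shore alone.  [the near shore: crate K2, crate R7 | the far shore: crate K6, crate M1, crate M2, crate M3, crate R1]
9. Ferryman goes to the far shore with crate K2 and crate R7.  [the near shore: — | the far shore: crate K2, crate K6, crate M1, crate M2, crate M3, crate R1, crate R7]

9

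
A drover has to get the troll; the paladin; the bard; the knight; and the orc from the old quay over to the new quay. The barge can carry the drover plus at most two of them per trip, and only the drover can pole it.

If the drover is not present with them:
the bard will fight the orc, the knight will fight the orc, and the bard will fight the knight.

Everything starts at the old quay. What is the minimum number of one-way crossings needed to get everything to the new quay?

Counting alone: the drover can take at most 2 across per trip to the new quay, so moving all 5 needs at least 3 loaded trips out, with a return between consecutive ones — at least 5 crossings.
The safety rule pushes this higher. Following every safe sequence of crossings, the most of the 5 that can be at the new quay as the barge arrives there on crossing 5 is 4 — never all 5.
So no plan with fewer than 7 crossings exists, and this one achieves 7:
1. Drover goes to the new quay with the bard and the knight.  [the old quay: the orc, the paladin, the troll | the new quay: the bard, the knight]
2. Drover goes back to the old quay with the bard.  [the old quay: the bard, the orc, the paladin, the troll | the new quay: the knight]
3. Drover goes to the new quay with the bard and the troll.  [the old quay: the orc, the paladin | the new quay: the bard, the knight, the troll]
4. Drover goes back to the old quay with the bard.  [the old quay: the bard, the orc, the paladin | the new quay: the knight, the troll]
5. Drover goes to the new quay with the bard and the paladin.  [the old quay: the orc | the new quay: the bard, the knight, the paladin, the troll]
6. Drover goes back to the old quay with the bard.  [the old quay: the bard, the orc | the new quay: the knight, the paladin, the troll]
7. Drover goes to the new quay with the bard and the orc.  [the old quay: — | the new quay: the bard, the knight, the orc, the paladin, the troll]

7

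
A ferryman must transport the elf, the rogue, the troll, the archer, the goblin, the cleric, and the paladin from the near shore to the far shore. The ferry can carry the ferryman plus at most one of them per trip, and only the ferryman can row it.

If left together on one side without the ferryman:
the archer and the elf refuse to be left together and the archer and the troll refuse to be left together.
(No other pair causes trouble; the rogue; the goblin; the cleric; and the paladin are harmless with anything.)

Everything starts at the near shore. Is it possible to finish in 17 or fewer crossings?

Yes

Yes — this plan uses 15 crossings (≤ 17):
1. Ferryman goes to the far shore with the archer.
2. Ferryman goes back to the near shore alone.
3. Ferryman goes to the far shore with the elf.
4. Ferryman goes back to the near shore with the archer.
5. Ferryman goes to the far shore with the troll.
6. Ferryman goes back to the near shore alone.
7. Ferryman goes to the far shore with the rogue.
8. Ferryman goes back to the near shore alone.
9. Ferryman goes to the far shore with the goblin.
10. Ferryman goes back to the near shore alone.
11. Ferryman goes to the far shore with the cleric.
12. Ferryman goes back to the near shore alone.
13. Ferryman goes to the far shore with the paladin.
14. Ferryman goes back to the near shore alone.
15. Ferryman goes to the far shore with the archer.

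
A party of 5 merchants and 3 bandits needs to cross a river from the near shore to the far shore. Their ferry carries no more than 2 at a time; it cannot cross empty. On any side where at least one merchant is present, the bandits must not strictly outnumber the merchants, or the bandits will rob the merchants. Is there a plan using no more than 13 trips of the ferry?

Yes

Yes — this plan uses 13 crossings (≤ 13):
1. 2 bandits → the far shore.  (the near shore: 5M 1B; the far shore: 0M 2B)
2. 1 bandit ← the near shore.  (the near shore: 5M 2B; the far shore: 0M 1B)
3. 2 bandits → the far shore.  (the near shore: 5M 0B; the far shore: 0M 3B)
4. 1 bandit ← the near shore.  (the near shore: 5M 1B; the far shore: 0M 2B)
5. 2 merchants → the far shore.  (the near shore: 3M 1B; the far shore: 2M 2B)
6. 1 bandit ← the near shore.  (the near shore: 3M 2B; the far shore: 2M 1B)
7. 1 merchant and 1 bandit → the far shore.  (the near shore: 2M 1B; the far shore: 3M 2B)
8. 1 bandit ← the near shore.  (the near shore: 2M 2B; the far shore: 3M 1B)
9. 2 bandits → the far shore.  (the near shore: 2M 0B; the far shore: 3M 3B)
10. 1 bandit ← the near shore.  (the near shore: 2M 1B; the far shore: 3M 2B)
11. 1 merchant and 1 bandit → the far shore.  (the near shore: 1M 0B; the far shore: 4M 3B)
12. 1 bandit ← the near shore.  (the near shore: 1M 1B; the far shore: 4M 2B)
13. 1 merchant and 1 bandit → the far shore.  (the near shore: 0M 0B; the far shore: 5M 3B)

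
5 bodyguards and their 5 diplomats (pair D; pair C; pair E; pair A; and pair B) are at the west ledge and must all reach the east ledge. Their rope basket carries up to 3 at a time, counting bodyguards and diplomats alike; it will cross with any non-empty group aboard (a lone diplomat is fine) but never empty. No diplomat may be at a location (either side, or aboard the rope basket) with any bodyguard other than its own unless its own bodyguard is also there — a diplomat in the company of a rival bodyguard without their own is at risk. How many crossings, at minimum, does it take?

11

Counting alone: each trip to the east ledge takes at most 3 across and each return brings at least 1 back, so after t trips out (and t−1 returns) at most 3t − (t−1) of the 10 are across; that first reaches 10 at t = 5, so at least 9 crossings are needed.
The safety rule pushes this higher. Following every safe sequence of crossings, the most of the 10 that can be at the east ledge as the rope basket arrives there on crossing 9 is 9 — never all 10.
So no plan with fewer than 11 crossings exists, and this one achieves 11:
1. bodyguard D and diplomat D cross → the east ledge.
2. bodyguard D crosses ← the west ledge.
3. diplomat A, diplomat C, and diplomat E cross → the east ledge.
4. diplomat D crosses ← the west ledge.
5. bodyguard A, bodyguard C, and bodyguard E cross → the east ledge.
6. bodyguard C and diplomat C cross ← the west ledge.
7. bodyguard B, bodyguard C, and bodyguard D cross → the east ledge.
8. diplomat E crosses ← the west ledge.
9. diplomat C and diplomat D cross → the east ledge.
10. diplomat D crosses ← the west ledge.
11. diplomat B, diplomat D, and diplomat E cross → the east ledge.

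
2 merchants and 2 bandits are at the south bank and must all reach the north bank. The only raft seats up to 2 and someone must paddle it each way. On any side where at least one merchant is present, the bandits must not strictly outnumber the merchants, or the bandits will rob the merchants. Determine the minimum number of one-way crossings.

Counting alone: each trip to the north bank takes at most 2 across and each return brings at least 1 back, so after t trips out (and t−1 returns) at most 2t − (t−1) of the 4 are across; that first reaches 4 at t = 3, so at least 5 crossings are needed.
The plan below uses exactly 5 crossings, so it is optimal:
1. 2 bandits → the north bank.  (the south bank: 2M 0B; the north bank: 0M 2B)
2. 1 bandit ← the south bank.  (the south bank: 2M 1B; the north bank: 0M 1B)
3. 2 merchants → the north bank.  (the south bank: 0M 1B; the north bank: 2M 1B)
4. 1 bandit ← the south bank.  (the south bank: 0M 2B; the north bank: 2M 0B)
5. 2 bandits → the north bank.  (the south bank: 0M 0B; the north bank: 2M 2B)

5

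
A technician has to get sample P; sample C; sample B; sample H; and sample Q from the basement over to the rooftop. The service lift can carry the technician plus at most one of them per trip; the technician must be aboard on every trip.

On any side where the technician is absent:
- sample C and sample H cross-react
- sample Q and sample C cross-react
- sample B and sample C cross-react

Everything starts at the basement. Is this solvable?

Following every safe sequence of crossings from the start, the most of the 5 that can be at the rooftop as the service lift arrives there on crossings 1, 3, 5 is 1, 2, 3 respectively; the best ever achieved is 3 of 5.
From crossing 7 on, no configuration arises that was not already reachable earlier: only 18 distinct safe configurations (who is on which side, and where the service lift is) can ever be reached, none of them has everyone across, and every continuation just revisits them. So no valid plan exists.

No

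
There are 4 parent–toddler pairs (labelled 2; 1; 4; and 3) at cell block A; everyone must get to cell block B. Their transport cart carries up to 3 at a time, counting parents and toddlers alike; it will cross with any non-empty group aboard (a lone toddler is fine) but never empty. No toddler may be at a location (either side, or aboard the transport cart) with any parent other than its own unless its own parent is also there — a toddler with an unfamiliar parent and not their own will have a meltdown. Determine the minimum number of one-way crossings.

9

Counting alone: each trip to cell block B takes at most 3 across and each return brings at least 1 back, so after t trips out (and t−1 returns) at most 3t − (t−1) of the 8 are across; that first reaches 8 at t = 4, so at least 7 crossings are needed.
The safety rule pushes this higher. Following every safe sequence of crossings, the most of the 8 that can be at cell block B as the transport cart arrives there on crossing 7 is 7 — never all 8.
So no plan with fewer than 9 crossings exists, and this one achieves 9:
1. parent 2 and toddler 2 cross → cell block B.
2. parent 2 crosses ← cell block A.
3. parent 1, parent 2, and toddler 1 cross → cell block B.
4. parent 2 and toddler 2 cross ← cell block A.
5. parent 2, parent 3, and parent 4 cross → cell block B.
6. toddler 1 crosses ← cell block A.
7. toddler 1 and toddler 2 cross → cell block B.
8. toddler 2 crosses ← cell block A.
9. toddler 2, toddler 3, and toddler 4 cross → cell block B.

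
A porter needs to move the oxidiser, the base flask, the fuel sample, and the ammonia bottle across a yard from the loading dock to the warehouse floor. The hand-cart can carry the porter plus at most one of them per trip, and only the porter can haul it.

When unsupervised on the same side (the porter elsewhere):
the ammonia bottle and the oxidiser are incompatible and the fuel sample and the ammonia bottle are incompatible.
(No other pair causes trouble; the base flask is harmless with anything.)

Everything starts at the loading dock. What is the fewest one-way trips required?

Counting alone: the porter can take at most 1 across per trip to the warehouse floor, so moving all 4 needs at least 4 loaded trips out, with a return between consecutive ones — at least 7 crossings.
The safety rule pushes this higher. Following every safe sequence of crossings, the most of the 4 that can be at the warehouse floor as the hand-cart arrives there on crossing 7 is 3 — never all 4.
So no plan with fewer than 9 crossings exists, and this one achieves 9:
1. Porter goes to the warehouse floor with the ammonia bottle.  [the loading dock: the base flask, the fuel sample, the oxidiser | the warehouse floor: the ammonia bottle]
2. Porter goes back to the loading dock alone.  [the loading dock: the base flask, the fuel sample, the oxidiser | the warehouse floor: the ammonia bottle]
3. Porter goes to the warehouse floor with the oxidiser.  [the loading dock: the base flask, the fuel sample | the warehouse floor: the ammonia bottle, the oxidiser]
4. Porter goes back to the loading dock with the ammonia bottle.  [the loading dock: the ammonia bottle, the base flask, the fuel sample | the warehouse floor: the oxidiser]
5. Porter goes to the warehouse floor with the fuel sample.  [the loading dock: the ammonia bottle, the base flask | the warehouse floor: the fuel sample, the oxidiser]
6. Porter goes back to the loading dock alone.  [the loading dock: the ammonia bottle, the base flask | the warehouse floor: the fuel sample, the oxidiser]
7. Porter goes to the warehouse floor with the base flask.  [the loading dock: the ammonia bottle | the warehouse floor: the base flask, the fuel sample, the oxidiser]
8. Porter goes back to the loading dock alone.  [the loading dock: the ammonia bottle | the warehouse floor: the base flask, the fuel sample, the oxidiser]
9. Porter goes to the warehouse floor with the ammonia bottle.  [the loading dock: — | the warehouse floor: the ammonia bottle, the base flask, the fuel sample, the oxidiser]

9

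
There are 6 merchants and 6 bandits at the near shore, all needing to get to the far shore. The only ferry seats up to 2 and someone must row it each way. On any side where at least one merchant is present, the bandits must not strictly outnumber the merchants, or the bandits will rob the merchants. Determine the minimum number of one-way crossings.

Following every safe sequence of crossings from the start, the most of the 12 that can be at the far shore as the ferry arrives there on crossings 1, 3, 5, 7, 9 is 2, 3, 4, 5, 6 respectively; the best ever achieved is 6 of 12.
From crossing 11 on, no configuration arises that was not already reachable earlier: only 15 distinct safe configurations (who is on which side, and where the ferry is) can ever be reached, none of them has everyone across, and every continuation just revisits them. They are: 0 merchants + 0 bandits across (ferry back at the start); 0 merchants + 1 bandit across (ferry there); 0 merchants + 1 bandit across (ferry back at the start); 0 merchants + 2 bandits across (ferry there); 0 merchants + 2 bandits across (ferry back at the start); 0 merchants + 3 bandits across (ferry there); 0 merchants + 3 bandits across (ferry back at the start); 0 merchants + 4 bandits across (ferry there); 0 merchants + 4 bandits across (ferry back at the start); 0 merchants + 5 bandits across (ferry there); 0 merchants + 5 bandits across (ferry back at the start); 0 merchants + 6 bandits across (ferry there); 1 merchant + 1 bandit across (ferry there); 1 merchant + 1 bandit across (ferry back at the start); 2 merchants + 2 bandits across (ferry there). So no valid plan exists.

impossible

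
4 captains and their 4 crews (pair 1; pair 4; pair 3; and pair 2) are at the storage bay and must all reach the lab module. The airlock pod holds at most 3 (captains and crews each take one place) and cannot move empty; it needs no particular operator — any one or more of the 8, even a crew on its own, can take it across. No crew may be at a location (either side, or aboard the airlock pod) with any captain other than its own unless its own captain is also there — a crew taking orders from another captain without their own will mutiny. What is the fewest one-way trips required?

9

Counting alone: each trip to the lab module takes at most 3 across and each return brings at least 1 back, so after t trips out (and t−1 returns) at most 3t − (t−1) of the 8 are across; that first reaches 8 at t = 4, so at least 7 crossings are needed.
The safety rule pushes this higher. Following every safe sequence of crossings, the most of the 8 that can be at the lab module as the airlock pod arrives there on crossing 7 is 7 — never all 8.
So no plan with fewer than 9 crossings exists, and this one achieves 9:
1. captain 1 and crew 1 cross → the lab module.
2. captain 1 crosses ← the storage bay.
3. captain 1, captain 4, and crew 4 cross → the lab module.
4. captain 1 and crew 1 cross ← the storage bay.
5. captain 1, captain 2, and captain 3 cross → the lab module.
6. crew 4 crosses ← the storage bay.
7. crew 1 and crew 4 cross → the lab module.
8. crew 1 crosses ← the storage bay.
9. crew 1, crew 2, and crew 3 cross → the lab module.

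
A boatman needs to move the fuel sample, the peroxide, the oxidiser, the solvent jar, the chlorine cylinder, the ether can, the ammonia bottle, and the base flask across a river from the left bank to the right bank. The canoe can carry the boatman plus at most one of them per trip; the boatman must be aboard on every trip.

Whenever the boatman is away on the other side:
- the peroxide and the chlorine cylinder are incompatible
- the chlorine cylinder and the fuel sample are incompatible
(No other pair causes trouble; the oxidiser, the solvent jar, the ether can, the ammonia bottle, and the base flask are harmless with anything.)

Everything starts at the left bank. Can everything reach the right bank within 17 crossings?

Yes

Yes — this plan uses 17 crossings (≤ 17):
1. Boatman goes to the right bank with the chlorine cylinder.
2. Boatman goes back to the left bank alone.
3. Boatman goes to the right bank with the fuel sample.
4. Boatman goes back to the left bank with the chlorine cylinder.
5. Boatman goes to the right bank with the peroxide.
6. Boatman goes back to the left bank alone.
7. Boatman goes to the right bank with the oxidiser.
8. Boatman goes back to the left bank alone.
9. Boatman goes to the right bank with the solvent jar.
10. Boatman goes back to the left bank alone.
11. Boatman goes to the right bank with the ether can.
12. Boatman goes back to the left bank alone.
13. Boatman goes to the right bank with the ammonia bottle.
14. Boatman goes back to the left bank alone.
15. Boatman goes to the right bank with the base flask.
16. Boatman goes back to the left bank alone.
17. Boatman goes to the right bank with the chlorine cylinder.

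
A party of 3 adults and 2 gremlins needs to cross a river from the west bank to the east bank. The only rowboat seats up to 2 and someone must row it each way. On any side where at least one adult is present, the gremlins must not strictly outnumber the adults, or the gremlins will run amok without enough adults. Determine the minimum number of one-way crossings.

Counting alone: each trip to the east bank takes at most 2 across and each return brings at least 1 back, so after t trips out (and t−1 returns) at most 2t − (t−1) of the 5 are across; that first reaches 5 at t = 4, so at least 7 crossings are needed.
The plan below uses exactly 7 crossings, so it is optimal:
1. 2 gremlins → the east bank.  (the west bank: 3A 0G; the east bank: 0A 2G)
2. 1 gremlin ← the west bank.  (the west bank: 3A 1G; the east bank: 0A 1G)
3. 2 adults → the east bank.  (the west bank: 1A 1G; the east bank: 2A 1G)
4. 1 adult ← the west bank.  (the west bank: 2A 1G; the east bank: 1A 1G)
5. 1 adult and 1 gremlin → the east bank.  (the west bank: 1A 0G; the east bank: 2A 2G)
6. 1 gremlin ← the west bank.  (the west bank: 1A 1G; the east bank: 2A 1G)
7. 1 adult and 1 gremlin → the east bank.  (the west bank: 0A 0G; the east bank: 3A 2G)

7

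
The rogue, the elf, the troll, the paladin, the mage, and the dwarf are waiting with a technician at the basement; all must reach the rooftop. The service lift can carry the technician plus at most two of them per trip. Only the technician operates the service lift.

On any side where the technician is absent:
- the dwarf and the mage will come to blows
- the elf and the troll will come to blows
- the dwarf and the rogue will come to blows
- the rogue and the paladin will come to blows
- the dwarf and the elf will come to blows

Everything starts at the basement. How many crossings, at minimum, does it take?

impossible

Whatever the first load, the items left behind include a forbidden pair without the technician. No opening move is safe, so no plan exists.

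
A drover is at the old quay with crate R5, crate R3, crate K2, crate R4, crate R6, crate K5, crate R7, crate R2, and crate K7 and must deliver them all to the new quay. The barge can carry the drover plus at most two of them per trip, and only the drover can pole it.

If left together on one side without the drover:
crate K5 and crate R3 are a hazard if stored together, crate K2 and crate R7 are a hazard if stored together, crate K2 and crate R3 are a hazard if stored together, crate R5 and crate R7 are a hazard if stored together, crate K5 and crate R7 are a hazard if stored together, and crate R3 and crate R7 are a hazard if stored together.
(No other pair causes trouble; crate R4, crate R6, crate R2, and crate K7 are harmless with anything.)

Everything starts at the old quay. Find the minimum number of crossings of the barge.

Counting alone: the drover can take at most 2 across per trip to the new quay, so moving all 9 needs at least 5 loaded trips out, with a return between consecutive ones — at least 9 crossings.
The safety rule pushes this higher. Following every safe sequence of crossings, the most of the 9 that can be at the new quay as the barge arrives there on crossings 9, 11, 13 is 6, 7, 8 respectively — never all 9.
So no plan with fewer than 15 crossings exists, and this one achieves 15:
1. Drover goes to the new quay with crate R3 and crate R7.  [the old quay: crate K2, crate K5, crate K7, crate R2, crate R4, crate R5, crate R6 | the new quay: crate R3, crate R7]
2. Drover goes back to the old quay with crate R3.  [the old quay: crate K2, crate K5, crate K7, crate R2, crate R3, crate R4, crate R5, crate R6 | the new quay: crate R7]
3. Drover goes to the new quay with crate R3 and crate R5.  [the old quay: crate K2, crate K5, crate K7, crate R2, crate R4, crate R6 | the new quay: crate R3, crate R5, crate R7]
4. Drover goes back to the old quay with crate R7.  [the old quay: crate K2, crate K5, crate K7, crate R2, crate R4, crate R6, crate R7 | the new quay: crate R3, crate R5]
5. Drover goes to the new quay with crate K2 and crate K5.  [the old quay: crate K7, crate R2, crate R4, crate R6, crate R7 | the new quay: crate K2, crate K5, crate R3, crate R5]
6. Drover goes back to the old quay with crate R3.  [the old quay: crate K7, crate R2, crate R3, crate R4, crate R6, crate R7 | the new quay: crate K2, crate K5, crate R5]
7. Drover goes to the new quay with crate R3 and crate R4.  [the old quay: crate K7, crate R2, crate R6, crate R7 | the new quay: crate K2, crate K5, crate R3, crate R4, crate R5]
8. Drover goes back to the old quay with crate R3.  [the old quay: crate K7, crate R2, crate R3, crate R6, crate R7 | the new quay: crate K2, crate K5, crate R4, crate R5]
9. Drover goes to the new quay with crate R3 and crate R6.  [the old quay: crate K7, crate R2, crate R7 | the new quay: crate K2, crate K5, crate R3, crate R4, crate R5, crate R6]
10. Drover goes back to the old quay with crate R3.  [the old quay: crate K7, crate R2, crate R3, crate R7 | the new quay: crate K2, crate K5, crate R4, crate R5, crate R6]
11. Drover goes to the new quay with crate R2 and crate R3.  [the old quay: crate K7, crate R7 | the new quay: crate K2, crate K5, crate R2, crate R3, crate R4, crate R5, crate R6]
12. Drover goes back to the old quay with crate R3.  [the old quay: crate K7, crate R3, crate R7 | the new quay: crate K2, crate K5, crate R2, crate R4, crate R5, crate R6]
13. Drover goes to the new quay with crate K7 and crate R3.  [the old quay: crate R7 | the new quay: crate K2, crate K5, crate K7, crate R2, crate R3, crate R4, crate R5, crate R6]
14. Drover goes back to the old quay with crate R3.  [the old quay: crate R3, crate R7 | the new quay: crate K2, crate K5, crate K7, crate R2, crate R4, crate R5, crate R6]
15. Drover goes to the new quay with crate R3 and crate R7.  [the old quay: — | the new quay: crate K2, crate K5, crate K7, crate R2, crate R3, crate R4, crate R5, crate R6, crate R7]

15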